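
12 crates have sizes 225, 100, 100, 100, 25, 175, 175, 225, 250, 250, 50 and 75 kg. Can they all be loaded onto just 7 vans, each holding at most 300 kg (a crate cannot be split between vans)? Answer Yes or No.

A valid assignment using 7 vans:
  van 1: 250 + 50 = 300
  van 2: 250 + 25 = 275
  van 3: 225 + 75 = 300
  van 4: 225 = 225
  van 5: 175 + 100 = 275
  van 6: 175 + 100 = 275
  van 7: 100 = 100
Every load is within 300 kg, so 7 vans suffice.

Yes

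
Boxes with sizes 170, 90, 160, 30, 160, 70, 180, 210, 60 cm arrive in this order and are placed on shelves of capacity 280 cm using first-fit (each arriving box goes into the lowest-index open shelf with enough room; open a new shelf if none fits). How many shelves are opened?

5

  170 → shelf 1 (new)  [load 170/280]
  90 → shelf 1  [load 260/280]
  160 → shelf 2 (new)  [load 160/280]
  30 → shelf 2  [load 190/280]
  160 → shelf 3 (new)  [load 160/280]
  70 → shelf 2  [load 260/280]
  180 → shelf 4 (new)  [load 180/280]
  210 → shelf 5 (new)  [load 210/280]
  60 → shelf 3  [load 220/280]
5 shelves opened.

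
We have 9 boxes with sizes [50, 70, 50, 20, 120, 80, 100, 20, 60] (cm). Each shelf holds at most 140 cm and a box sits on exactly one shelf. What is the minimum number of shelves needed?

Total = 120 + 100 + 80 + 70 + 60 + 50 + 50 + 20 + 20 = 570 cm.
Lower bound: ⌈570/140⌉ = 5 shelves.
A packing using 5 shelves:
  shelf 1: 120 + 20 = 140
  shelf 2: 100 + 20 = 120
  shelf 3: 80 + 60 = 140
  shelf 4: 70 + 50 = 120
  shelf 5: 50 = 50
This matches the lower bound, so 5 is optimal.

5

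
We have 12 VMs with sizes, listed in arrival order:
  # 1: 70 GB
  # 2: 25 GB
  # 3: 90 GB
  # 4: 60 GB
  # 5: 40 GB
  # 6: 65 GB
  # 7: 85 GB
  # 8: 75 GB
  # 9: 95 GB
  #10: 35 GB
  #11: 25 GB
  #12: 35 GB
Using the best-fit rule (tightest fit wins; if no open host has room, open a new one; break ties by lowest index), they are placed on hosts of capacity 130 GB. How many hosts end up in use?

  70 → host 1 (new)  [load 70/130]
  25 → host 1  [load 95/130]
  90 → host 2 (new)  [load 90/130]
  60 → host 3 (new)  [load 60/130]
  40 → host 2  [load 130/130]
  65 → host 3  [load 125/130]
  85 → host 4 (new)  [load 85/130]
  75 → host 5 (new)  [load 75/130]
  95 → host 6 (new)  [load 95/130]
  35 → host 1  [load 130/130]
  25 → host 6  [load 120/130]
  35 → host 4  [load 120/130]
6 hosts opened.

6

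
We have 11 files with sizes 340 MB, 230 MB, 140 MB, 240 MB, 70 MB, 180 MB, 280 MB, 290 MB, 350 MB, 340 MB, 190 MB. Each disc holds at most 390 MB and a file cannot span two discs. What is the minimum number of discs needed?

8

Total = 350 + 340 + 340 + 290 + 280 + 240 + 230 + 190 + 180 + 140 + 70 = 2650 MB.
Lower bound: ⌈2650/390⌉ = 7 discs.
A packing using 8 discs:
  disc 1: 350 = 350
  disc 2: 340 = 340
  disc 3: 340 = 340
  disc 4: 290 + 70 = 360
  disc 5: 280 = 280
  disc 6: 240 + 140 = 380
  disc 7: 230 = 230
  disc 8: 190 + 180 = 370
No arrangement into 7 discs stays within capacity, so 8 is optimal.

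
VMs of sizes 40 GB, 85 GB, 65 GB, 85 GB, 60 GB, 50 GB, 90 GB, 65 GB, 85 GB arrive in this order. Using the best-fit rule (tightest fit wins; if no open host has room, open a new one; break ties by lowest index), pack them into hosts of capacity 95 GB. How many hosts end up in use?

8

  40 → host 1 (new)  [load 40/95]
  85 → host 2 (new)  [load 85/95]
  65 → host 3 (new)  [load 65/95]
  85 → host 4 (new)  [load 85/95]
  60 → host 5 (new)  [load 60/95]
  50 → host 1  [load 90/95]
  90 → host 6 (new)  [load 90/95]
  65 → host 7 (new)  [load 65/95]
  85 → host 8 (new)  [load 85/95]
8 hosts opened.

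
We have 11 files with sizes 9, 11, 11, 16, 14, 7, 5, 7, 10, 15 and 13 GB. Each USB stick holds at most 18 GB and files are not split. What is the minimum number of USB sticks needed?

Total = 16 + 15 + 14 + 13 + 11 + 11 + 10 + 9 + 7 + 7 + 5 = 118 GB.
Lower bound: ⌈118/18⌉ = 7 USB sticks.
A packing using 8 USB sticks:
  USB stick 1: 16 = 16
  USB stick 2: 15 = 15
  USB stick 3: 14 = 14
  USB stick 4: 13 + 5 = 18
  USB stick 5: 11 + 7 = 18
  USB stick 6: 11 + 7 = 18
  USB stick 7: 10 = 10
  USB stick 8: 9 = 9
No arrangement into 7 USB sticks stays within capacity, so 8 is optimal.

8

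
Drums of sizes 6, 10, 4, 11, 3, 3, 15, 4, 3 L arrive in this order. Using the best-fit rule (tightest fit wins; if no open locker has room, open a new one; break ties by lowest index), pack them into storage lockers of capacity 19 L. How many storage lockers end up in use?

  6 → locker 1 (new)  [load 6/19]
  10 → locker 1  [load 16/19]
  4 → locker 2 (new)  [load 4/19]
  11 → locker 2  [load 15/19]
  3 → locker 1  [load 19/19]
  3 → locker 2  [load 18/19]
  15 → locker 3 (new)  [load 15/19]
  4 → locker 3  [load 19/19]
  3 → locker 4 (new)  [load 3/19]
4 storage lockers opened.

4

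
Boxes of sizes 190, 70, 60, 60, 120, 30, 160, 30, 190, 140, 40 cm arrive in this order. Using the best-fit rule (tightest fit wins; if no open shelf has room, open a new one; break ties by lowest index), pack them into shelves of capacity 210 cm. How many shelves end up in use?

  190 → shelf 1 (new)  [load 190/210]
  70 → shelf 2 (new)  [load 70/210]
  60 → shelf 2  [load 130/210]
  60 → shelf 2  [load 190/210]
  120 → shelf 3 (new)  [load 120/210]
  30 → shelf 3  [load 150/210]
  160 → shelf 4 (new)  [load 160/210]
  30 → shelf 4  [load 190/210]
  190 → shelf 5 (new)  [load 190/210]
  140 → shelf 6 (new)  [load 140/210]
  40 → shelf 3  [load 190/210]
6 shelves opened.

6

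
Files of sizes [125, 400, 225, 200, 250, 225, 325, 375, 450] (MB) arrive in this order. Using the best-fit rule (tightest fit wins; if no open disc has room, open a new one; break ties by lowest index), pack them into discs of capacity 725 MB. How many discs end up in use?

4

  125 → disc 1 (new)  [load 125/725]
  400 → disc 1  [load 525/725]
  225 → disc 2 (new)  [load 225/725]
  200 → disc 1  [load 725/725]
  250 → disc 2  [load 475/725]
  225 → disc 2  [load 700/725]
  325 → disc 3 (new)  [load 325/725]
  375 → disc 3  [load 700/725]
  450 → disc 4 (new)  [load 450/725]
4 discs opened.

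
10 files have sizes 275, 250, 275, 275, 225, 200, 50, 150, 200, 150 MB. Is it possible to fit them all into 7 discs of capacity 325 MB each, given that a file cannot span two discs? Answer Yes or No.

No

Total = 2050 MB; ⌈2050/325⌉ = 7.
The bound of 7 does not rule out 7, but exhaustive search shows no assignment into 7 discs of capacity 325 MB exists — the minimum is 8.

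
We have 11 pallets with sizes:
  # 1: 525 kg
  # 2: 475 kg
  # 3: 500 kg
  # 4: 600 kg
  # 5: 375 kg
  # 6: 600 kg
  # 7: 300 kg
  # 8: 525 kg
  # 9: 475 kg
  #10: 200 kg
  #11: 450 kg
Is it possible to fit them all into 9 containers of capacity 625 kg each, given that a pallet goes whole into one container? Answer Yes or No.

No

Total = 5025 kg; ⌈5025/625⌉ = 9.
The bound of 9 does not rule out 9, but exhaustive search shows no assignment into 9 containers of capacity 625 kg exists — the minimum is 10.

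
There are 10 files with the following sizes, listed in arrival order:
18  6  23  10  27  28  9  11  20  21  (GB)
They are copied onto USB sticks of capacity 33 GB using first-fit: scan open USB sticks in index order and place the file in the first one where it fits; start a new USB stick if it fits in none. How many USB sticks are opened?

  18 → USB stick 1 (new)  [load 18/33]
  6 → USB stick 1  [load 24/33]
  23 → USB stick 2 (new)  [load 23/33]
  10 → USB stick 2  [load 33/33]
  27 → USB stick 3 (new)  [load 27/33]
  28 → USB stick 4 (new)  [load 28/33]
  9 → USB stick 1  [load 33/33]
  11 → USB stick 5 (new)  [load 11/33]
  20 → USB stick 5  [load 31/33]
  21 → USB stick 6 (new)  [load 21/33]
6 USB sticks opened.

6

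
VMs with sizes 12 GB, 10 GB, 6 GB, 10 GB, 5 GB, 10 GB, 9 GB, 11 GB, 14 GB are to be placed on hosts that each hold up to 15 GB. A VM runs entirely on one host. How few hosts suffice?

Total = 14 + 12 + 11 + 10 + 10 + 10 + 9 + 6 + 5 = 87 GB.
Lower bound: ⌈87/15⌉ = 6 hosts.
Also, 7 VMs each exceed 15/2 GB, and no two of those can share a host, so at least 7 hosts are needed.
A packing using 7 hosts:
  host 1: 14 = 14
  host 2: 12 = 12
  host 3: 11 = 11
  host 4: 10 + 5 = 15
  host 5: 10 = 10
  host 6: 10 = 10
  host 7: 9 + 6 = 15
This matches the lower bound, so 7 is optimal.

7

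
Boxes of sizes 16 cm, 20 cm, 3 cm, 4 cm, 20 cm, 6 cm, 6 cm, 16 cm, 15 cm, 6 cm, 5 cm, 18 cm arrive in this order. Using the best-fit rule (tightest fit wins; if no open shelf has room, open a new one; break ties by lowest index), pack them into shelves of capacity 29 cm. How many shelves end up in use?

6

  16 → shelf 1 (new)  [load 16/29]
  20 → shelf 2 (new)  [load 20/29]
  3 → shelf 2  [load 23/29]
  4 → shelf 2  [load 27/29]
  20 → shelf 3 (new)  [load 20/29]
  6 → shelf 3  [load 26/29]
  6 → shelf 1  [load 22/29]
  16 → shelf 4 (new)  [load 16/29]
  15 → shelf 5 (new)  [load 15/29]
  6 → shelf 1  [load 28/29]
  5 → shelf 4  [load 21/29]
  18 → shelf 6 (new)  [load 18/29]
6 shelves opened.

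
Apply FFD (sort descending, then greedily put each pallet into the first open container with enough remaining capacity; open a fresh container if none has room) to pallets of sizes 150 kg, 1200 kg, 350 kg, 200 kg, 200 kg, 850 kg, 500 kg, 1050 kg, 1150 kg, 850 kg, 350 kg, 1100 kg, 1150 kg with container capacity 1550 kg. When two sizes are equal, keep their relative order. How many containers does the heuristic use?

Sorted descending: 1200, 1150, 1150, 1100, 1050, 850, 850, 500, 350, 350, 200, 200, 150.
  1200 → container 1 (new)  [load 1200/1550]
  1150 → container 2 (new)  [load 1150/1550]
  1150 → container 3 (new)  [load 1150/1550]
  1100 → container 4 (new)  [load 1100/1550]
  1050 → container 5 (new)  [load 1050/1550]
  850 → container 6 (new)  [load 850/1550]
  850 → container 7 (new)  [load 850/1550]
  500 → container 5  [load 1550/1550]
  350 → container 1  [load 1550/1550]
  350 → container 2  [load 1500/1550]
  200 → container 3  [load 1350/1550]
  200 → container 3  [load 1550/1550]
  150 → container 4  [load 1250/1550]
7 containers opened.

7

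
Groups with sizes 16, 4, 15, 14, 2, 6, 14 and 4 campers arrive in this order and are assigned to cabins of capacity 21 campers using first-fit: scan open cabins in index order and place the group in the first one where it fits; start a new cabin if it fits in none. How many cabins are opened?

  16 → cabin 1 (new)  [load 16/21]
  4 → cabin 1  [load 20/21]
  15 → cabin 2 (new)  [load 15/21]
  14 → cabin 3 (new)  [load 14/21]
  2 → cabin 2  [load 17/21]
  6 → cabin 3  [load 20/21]
  14 → cabin 4 (new)  [load 14/21]
  4 → cabin 2  [load 21/21]
4 cabins opened.

4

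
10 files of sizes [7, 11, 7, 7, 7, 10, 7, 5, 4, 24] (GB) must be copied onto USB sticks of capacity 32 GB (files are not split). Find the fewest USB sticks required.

3

Total = 24 + 11 + 10 + 7 + 7 + 7 + 7 + 7 + 5 + 4 = 89 GB.
Lower bound: ⌈89/32⌉ = 3 USB sticks.
A packing using 3 USB sticks:
  USB stick 1: 24 + 7 = 31
  USB stick 2: 11 + 10 + 7 + 4 = 32
  USB stick 3: 7 + 7 + 7 + 5 = 26
This matches the lower bound, so 3 is optimal.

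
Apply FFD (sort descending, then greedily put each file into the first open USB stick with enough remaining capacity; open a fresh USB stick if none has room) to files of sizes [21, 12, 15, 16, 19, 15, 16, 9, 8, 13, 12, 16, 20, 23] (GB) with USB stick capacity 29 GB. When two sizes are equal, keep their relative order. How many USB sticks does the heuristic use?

9

Sorted descending: 23, 21, 20, 19, 16, 16, 16, 15, 15, 13, 12, 12, 9, 8.
  23 → USB stick 1 (new)  [load 23/29]
  21 → USB stick 2 (new)  [load 21/29]
  20 → USB stick 3 (new)  [load 20/29]
  19 → USB stick 4 (new)  [load 19/29]
  16 → USB stick 5 (new)  [load 16/29]
  16 → USB stick 6 (new)  [load 16/29]
  16 → USB stick 7 (new)  [load 16/29]
  15 → USB stick 8 (new)  [load 15/29]
  15 → USB stick 9 (new)  [load 15/29]
  13 → USB stick 5  [load 29/29]
  12 → USB stick 6  [load 28/29]
  12 → USB stick 7  [load 28/29]
  9 → USB stick 3  [load 29/29]
  8 → USB stick 2  [load 29/29]
9 USB sticks opened.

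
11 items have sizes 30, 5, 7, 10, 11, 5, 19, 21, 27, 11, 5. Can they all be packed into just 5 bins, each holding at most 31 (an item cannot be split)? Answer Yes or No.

No

Total = 151; ⌈151/31⌉ = 5.
The bound of 5 does not rule out 5, but exhaustive search shows no assignment into 5 bins of capacity 31 exists — the minimum is 6.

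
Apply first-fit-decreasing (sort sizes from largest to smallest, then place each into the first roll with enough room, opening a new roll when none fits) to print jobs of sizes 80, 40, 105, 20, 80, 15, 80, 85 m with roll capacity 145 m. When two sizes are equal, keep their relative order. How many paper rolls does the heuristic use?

5

Sorted descending: 105, 85, 80, 80, 80, 40, 20, 15.
  105 → roll 1 (new)  [load 105/145]
  85 → roll 2 (new)  [load 85/145]
  80 → roll 3 (new)  [load 80/145]
  80 → roll 4 (new)  [load 80/145]
  80 → roll 5 (new)  [load 80/145]
  40 → roll 1  [load 145/145]
  20 → roll 2  [load 105/145]
  15 → roll 2  [load 120/145]
5 paper rolls opened.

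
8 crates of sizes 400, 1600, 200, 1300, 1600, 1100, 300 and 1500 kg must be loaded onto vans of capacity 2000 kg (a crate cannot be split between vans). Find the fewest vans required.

5

Total = 1600 + 1600 + 1500 + 1300 + 1100 + 400 + 300 + 200 = 8000 kg.
Lower bound: ⌈8000/2000⌉ = 4 vans.
Also, 5 crates each exceed 1000 kg, and no two of those can share a van, so at least 5 vans are needed.
A packing using 5 vans:
  van 1: 1600 + 400 = 2000
  van 2: 1600 + 300 = 1900
  van 3: 1500 + 200 = 1700
  van 4: 1300 = 1300
  van 5: 1100 = 1100
This matches the lower bound, so 5 is optimal.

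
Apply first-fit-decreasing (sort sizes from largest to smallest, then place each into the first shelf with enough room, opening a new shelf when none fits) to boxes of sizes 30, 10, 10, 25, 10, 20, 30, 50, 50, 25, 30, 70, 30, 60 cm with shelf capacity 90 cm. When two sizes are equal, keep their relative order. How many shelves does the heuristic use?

Sorted descending: 70, 60, 50, 50, 30, 30, 30, 30, 25, 25, 20, 10, 10, 10.
  70 → shelf 1 (new)  [load 70/90]
  60 → shelf 2 (new)  [load 60/90]
  50 → shelf 3 (new)  [load 50/90]
  50 → shelf 4 (new)  [load 50/90]
  30 → shelf 2  [load 90/90]
  30 → shelf 3  [load 80/90]
  30 → shelf 4  [load 80/90]
  30 → shelf 5 (new)  [load 30/90]
  25 → shelf 5  [load 55/90]
  25 → shelf 5  [load 80/90]
  20 → shelf 1  [load 90/90]
  10 → shelf 3  [load 90/90]
  10 → shelf 4  [load 90/90]
  10 → shelf 5  [load 90/90]
5 shelves opened.

5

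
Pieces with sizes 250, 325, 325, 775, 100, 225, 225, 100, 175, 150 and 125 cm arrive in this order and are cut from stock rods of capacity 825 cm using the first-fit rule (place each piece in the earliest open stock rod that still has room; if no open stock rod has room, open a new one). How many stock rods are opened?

  250 → stock rod 1 (new)  [load 250/825]
  325 → stock rod 1  [load 575/825]
  325 → stock rod 2 (new)  [load 325/825]
  775 → stock rod 3 (new)  [load 775/825]
  100 → stock rod 1  [load 675/825]
  225 → stock rod 2  [load 550/825]
  225 → stock rod 2  [load 775/825]
  100 → stock rod 1  [load 775/825]
  175 → stock rod 4 (new)  [load 175/825]
  150 → stock rod 4  [load 325/825]
  125 → stock rod 4  [load 450/825]
4 stock rods opened.

4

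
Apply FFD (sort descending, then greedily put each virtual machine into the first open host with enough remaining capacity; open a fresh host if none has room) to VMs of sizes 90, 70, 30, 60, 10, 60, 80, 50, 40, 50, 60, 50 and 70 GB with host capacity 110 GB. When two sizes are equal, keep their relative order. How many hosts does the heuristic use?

Sorted descending: 90, 80, 70, 70, 60, 60, 60, 50, 50, 50, 40, 30, 10.
  90 → host 1 (new)  [load 90/110]
  80 → host 2 (new)  [load 80/110]
  70 → host 3 (new)  [load 70/110]
  70 → host 4 (new)  [load 70/110]
  60 → host 5 (new)  [load 60/110]
  60 → host 6 (new)  [load 60/110]
  60 → host 7 (new)  [load 60/110]
  50 → host 5  [load 110/110]
  50 → host 6  [load 110/110]
  50 → host 7  [load 110/110]
  40 → host 3  [load 110/110]
  30 → host 2  [load 110/110]
  10 → host 1  [load 100/110]
7 hosts opened.

7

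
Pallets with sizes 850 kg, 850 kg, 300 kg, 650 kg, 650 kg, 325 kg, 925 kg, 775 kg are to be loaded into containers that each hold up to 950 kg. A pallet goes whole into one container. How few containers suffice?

Total = 925 + 850 + 850 + 775 + 650 + 650 + 325 + 300 = 5325 kg.
Lower bound: ⌈5325/950⌉ = 6 containers.
A packing using 7 containers:
  container 1: 925 = 925
  container 2: 850 = 850
  container 3: 850 = 850
  container 4: 775 = 775
  container 5: 650 + 300 = 950
  container 6: 650 = 650
  container 7: 325 = 325
No arrangement into 6 containers stays within capacity, so 7 is optimal.

7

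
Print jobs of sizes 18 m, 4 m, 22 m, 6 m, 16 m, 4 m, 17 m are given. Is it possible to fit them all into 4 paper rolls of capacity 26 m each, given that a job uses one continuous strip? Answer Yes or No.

A valid assignment using 4 paper rolls:
  roll 1: 22 + 4 = 26
  roll 2: 18 + 6 = 24
  roll 3: 17 + 4 = 21
  roll 4: 16 = 16
Every load is within 26 m, so 4 paper rolls suffice.

Yes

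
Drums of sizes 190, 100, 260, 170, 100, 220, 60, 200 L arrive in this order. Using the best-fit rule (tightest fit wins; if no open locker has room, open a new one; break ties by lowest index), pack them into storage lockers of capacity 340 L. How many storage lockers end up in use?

  190 → locker 1 (new)  [load 190/340]
  100 → locker 1  [load 290/340]
  260 → locker 2 (new)  [load 260/340]
  170 → locker 3 (new)  [load 170/340]
  100 → locker 3  [load 270/340]
  220 → locker 4 (new)  [load 220/340]
  60 → locker 3  [load 330/340]
  200 → locker 5 (new)  [load 200/340]
5 storage lockers opened.

5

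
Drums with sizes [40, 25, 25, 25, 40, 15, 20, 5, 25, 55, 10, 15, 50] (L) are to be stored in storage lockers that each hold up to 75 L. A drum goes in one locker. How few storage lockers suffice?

Total = 55 + 50 + 40 + 40 + 25 + 25 + 25 + 25 + 20 + 15 + 15 + 10 + 5 = 350 L.
Lower bound: ⌈350/75⌉ = 5 storage lockers.
A packing using 5 storage lockers:
  locker 1: 55 + 20 = 75
  locker 2: 50 + 25 = 75
  locker 3: 40 + 25 + 10 = 75
  locker 4: 40 + 25 + 5 = 70
  locker 5: 25 + 15 + 15 = 55
This matches the lower bound, so 5 is optimal.

5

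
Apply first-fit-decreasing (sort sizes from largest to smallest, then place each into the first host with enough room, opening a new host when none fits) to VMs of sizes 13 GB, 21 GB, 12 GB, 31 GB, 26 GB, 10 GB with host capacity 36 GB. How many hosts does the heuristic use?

Sorted descending: 31, 26, 21, 13, 12, 10.
  31 → host 1 (new)  [load 31/36]
  26 → host 2 (new)  [load 26/36]
  21 → host 3 (new)  [load 21/36]
  13 → host 3  [load 34/36]
  12 → host 4 (new)  [load 12/36]
  10 → host 2  [load 36/36]
4 hosts opened.

4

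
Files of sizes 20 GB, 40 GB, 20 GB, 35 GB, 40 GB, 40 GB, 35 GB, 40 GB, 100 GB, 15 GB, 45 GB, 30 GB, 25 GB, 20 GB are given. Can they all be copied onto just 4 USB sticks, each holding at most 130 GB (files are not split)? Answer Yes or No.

Yes

A valid assignment using 4 USB sticks:
  USB stick 1: 100 + 30 = 130
  USB stick 2: 45 + 40 + 40 = 125
  USB stick 3: 40 + 40 + 35 + 15 = 130
  USB stick 4: 35 + 25 + 20 + 20 + 20 = 120
Every load is within 130 GB, so 4 USB sticks suffice.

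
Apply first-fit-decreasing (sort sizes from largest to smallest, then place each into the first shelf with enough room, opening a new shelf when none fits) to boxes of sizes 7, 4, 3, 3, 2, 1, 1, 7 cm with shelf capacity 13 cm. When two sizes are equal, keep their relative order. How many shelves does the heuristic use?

3

Sorted descending: 7, 7, 4, 3, 3, 2, 1, 1.
  7 → shelf 1 (new)  [load 7/13]
  7 → shelf 2 (new)  [load 7/13]
  4 → shelf 1  [load 11/13]
  3 → shelf 2  [load 10/13]
  3 → shelf 2  [load 13/13]
  2 → shelf 1  [load 13/13]
  1 → shelf 3 (new)  [load 1/13]
  1 → shelf 3  [load 2/13]
3 shelves opened.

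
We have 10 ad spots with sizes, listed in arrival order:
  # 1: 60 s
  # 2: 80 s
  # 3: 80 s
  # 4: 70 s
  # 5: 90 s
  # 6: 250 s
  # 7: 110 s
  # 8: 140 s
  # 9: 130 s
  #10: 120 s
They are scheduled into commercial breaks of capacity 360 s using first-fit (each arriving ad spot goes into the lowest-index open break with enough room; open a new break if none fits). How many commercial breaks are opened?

  60 → break 1 (new)  [load 60/360]
  80 → break 1  [load 140/360]
  80 → break 1  [load 220/360]
  70 → break 1  [load 290/360]
  90 → break 2 (new)  [load 90/360]
  250 → break 2  [load 340/360]
  110 → break 3 (new)  [load 110/360]
  140 → break 3  [load 250/360]
  130 → break 4 (new)  [load 130/360]
  120 → break 4  [load 250/360]
4 commercial breaks opened.

4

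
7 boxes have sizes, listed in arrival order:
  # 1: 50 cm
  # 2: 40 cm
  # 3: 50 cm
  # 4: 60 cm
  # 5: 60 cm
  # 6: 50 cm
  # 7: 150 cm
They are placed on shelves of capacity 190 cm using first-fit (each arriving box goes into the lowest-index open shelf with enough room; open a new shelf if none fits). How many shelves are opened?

  50 → shelf 1 (new)  [load 50/190]
  40 → shelf 1  [load 90/190]
  50 → shelf 1  [load 140/190]
  60 → shelf 2 (new)  [load 60/190]
  60 → shelf 2  [load 120/190]
  50 → shelf 1  [load 190/190]
  150 → shelf 3 (new)  [load 150/190]
3 shelves opened.

3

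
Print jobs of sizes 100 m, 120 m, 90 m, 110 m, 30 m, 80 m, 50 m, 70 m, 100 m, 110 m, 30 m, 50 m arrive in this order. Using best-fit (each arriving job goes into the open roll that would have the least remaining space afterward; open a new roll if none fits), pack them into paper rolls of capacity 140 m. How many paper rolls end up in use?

8

  100 → roll 1 (new)  [load 100/140]
  120 → roll 2 (new)  [load 120/140]
  90 → roll 3 (new)  [load 90/140]
  110 → roll 4 (new)  [load 110/140]
  30 → roll 4  [load 140/140]
  80 → roll 5 (new)  [load 80/140]
  50 → roll 3  [load 140/140]
  70 → roll 6 (new)  [load 70/140]
  100 → roll 7 (new)  [load 100/140]
  110 → roll 8 (new)  [load 110/140]
  30 → roll 8  [load 140/140]
  50 → roll 5  [load 130/140]
8 paper rolls opened.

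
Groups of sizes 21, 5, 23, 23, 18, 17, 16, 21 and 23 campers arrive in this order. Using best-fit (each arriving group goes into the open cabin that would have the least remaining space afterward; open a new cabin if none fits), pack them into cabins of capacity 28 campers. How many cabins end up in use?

8

  21 → cabin 1 (new)  [load 21/28]
  5 → cabin 1  [load 26/28]
  23 → cabin 2 (new)  [load 23/28]
  23 → cabin 3 (new)  [load 23/28]
  18 → cabin 4 (new)  [load 18/28]
  17 → cabin 5 (new)  [load 17/28]
  16 → cabin 6 (new)  [load 16/28]
  21 → cabin 7 (new)  [load 21/28]
  23 → cabin 8 (new)  [load 23/28]
8 cabins opened.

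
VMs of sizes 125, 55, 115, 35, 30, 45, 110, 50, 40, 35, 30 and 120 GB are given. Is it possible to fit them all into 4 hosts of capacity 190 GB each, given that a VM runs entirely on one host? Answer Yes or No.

No

Total = 790 GB; ⌈790/190⌉ = 5.
At least 5 hosts are required, but only 4 are allowed.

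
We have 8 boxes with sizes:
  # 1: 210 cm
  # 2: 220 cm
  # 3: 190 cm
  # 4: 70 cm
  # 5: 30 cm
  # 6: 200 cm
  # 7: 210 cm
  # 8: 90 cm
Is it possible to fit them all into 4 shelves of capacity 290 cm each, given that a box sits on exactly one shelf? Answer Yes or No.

Total = 1220 cm; ⌈1220/290⌉ = 5.
At least 5 shelves are required, but only 4 are allowed.

No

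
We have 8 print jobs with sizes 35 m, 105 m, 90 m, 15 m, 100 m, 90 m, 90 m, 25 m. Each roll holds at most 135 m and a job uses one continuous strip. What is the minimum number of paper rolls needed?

5

Total = 105 + 100 + 90 + 90 + 90 + 35 + 25 + 15 = 550 m.
Lower bound: ⌈550/135⌉ = 5 paper rolls.
A packing using 5 paper rolls:
  roll 1: 105 + 25 = 130
  roll 2: 100 + 35 = 135
  roll 3: 90 + 15 = 105
  roll 4: 90 = 90
  roll 5: 90 = 90
This matches the lower bound, so 5 is optimal.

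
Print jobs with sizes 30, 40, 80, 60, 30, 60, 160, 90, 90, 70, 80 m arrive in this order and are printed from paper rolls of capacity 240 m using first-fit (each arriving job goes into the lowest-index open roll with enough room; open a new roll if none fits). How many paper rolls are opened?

  30 → roll 1 (new)  [load 30/240]
  40 → roll 1  [load 70/240]
  80 → roll 1  [load 150/240]
  60 → roll 1  [load 210/240]
  30 → roll 1  [load 240/240]
  60 → roll 2 (new)  [load 60/240]
  160 → roll 2  [load 220/240]
  90 → roll 3 (new)  [load 90/240]
  90 → roll 3  [load 180/240]
  70 → roll 4 (new)  [load 70/240]
  80 → roll 4  [load 150/240]
4 paper rolls opened.

4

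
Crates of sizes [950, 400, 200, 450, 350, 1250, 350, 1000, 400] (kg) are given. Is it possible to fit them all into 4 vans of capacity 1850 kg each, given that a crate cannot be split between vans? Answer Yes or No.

A valid assignment using 3 vans:
  van 1: 1250 + 450 = 1700
  van 2: 1000 + 400 + 400 = 1800
  van 3: 950 + 350 + 350 + 200 = 1850
That uses only 3 ≤ 4, so 4 vans are enough.

Yes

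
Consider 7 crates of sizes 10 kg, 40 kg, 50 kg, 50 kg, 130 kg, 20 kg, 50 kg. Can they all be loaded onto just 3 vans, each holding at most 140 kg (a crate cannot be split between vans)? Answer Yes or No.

A valid assignment using 3 vans:
  van 1: 130 + 10 = 140
  van 2: 50 + 50 + 40 = 140
  van 3: 50 + 20 = 70
Every load is within 140 kg, so 3 vans suffice.

Yes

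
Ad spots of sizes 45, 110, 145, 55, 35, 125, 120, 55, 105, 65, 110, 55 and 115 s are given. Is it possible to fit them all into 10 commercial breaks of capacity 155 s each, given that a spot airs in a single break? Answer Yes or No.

Yes

A valid assignment using 9 commercial breaks:
  break 1: 145 = 145
  break 2: 125 = 125
  break 3: 120 + 35 = 155
  break 4: 115 = 115
  break 5: 110 + 45 = 155
  break 6: 110 = 110
  break 7: 105 = 105
  break 8: 65 + 55 = 120
  break 9: 55 + 55 = 110
That uses only 9 ≤ 10, so 10 commercial breaks are enough.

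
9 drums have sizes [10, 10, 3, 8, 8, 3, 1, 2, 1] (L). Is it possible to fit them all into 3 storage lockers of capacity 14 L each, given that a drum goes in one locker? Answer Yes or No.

No

Total = 46 L; ⌈46/14⌉ = 4.
At least 4 storage lockers are required, but only 3 are allowed.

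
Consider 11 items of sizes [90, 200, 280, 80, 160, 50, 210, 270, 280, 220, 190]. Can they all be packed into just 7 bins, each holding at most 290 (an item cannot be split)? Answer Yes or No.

Total = 2030; ⌈2030/290⌉ = 7.
8 items each exceed half the capacity and cannot share a bin, forcing at least 8 bins.
At least 8 bins are required, but only 7 are allowed.

No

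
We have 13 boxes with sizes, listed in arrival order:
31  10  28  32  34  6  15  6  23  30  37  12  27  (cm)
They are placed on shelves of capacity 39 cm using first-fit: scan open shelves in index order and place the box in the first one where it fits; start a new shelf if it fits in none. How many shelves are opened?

  31 → shelf 1 (new)  [load 31/39]
  10 → shelf 2 (new)  [load 10/39]
  28 → shelf 2  [load 38/39]
  32 → shelf 3 (new)  [load 32/39]
  34 → shelf 4 (new)  [load 34/39]
  6 → shelf 1  [load 37/39]
  15 → shelf 5 (new)  [load 15/39]
  6 → shelf 3  [load 38/39]
  23 → shelf 5  [load 38/39]
  30 → shelf 6 (new)  [load 30/39]
  37 → shelf 7 (new)  [load 37/39]
  12 → shelf 8 (new)  [load 12/39]
  27 → shelf 8  [load 39/39]
8 shelves opened.

8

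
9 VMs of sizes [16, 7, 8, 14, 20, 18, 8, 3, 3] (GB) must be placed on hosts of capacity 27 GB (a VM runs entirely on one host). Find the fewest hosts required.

Total = 20 + 18 + 16 + 14 + 8 + 8 + 7 + 3 + 3 = 97 GB.
Lower bound: ⌈97/27⌉ = 4 hosts.
A packing using 4 hosts:
  host 1: 20 + 7 = 27
  host 2: 18 + 8 = 26
  host 3: 16 + 8 + 3 = 27
  host 4: 14 + 3 = 17
This matches the lower bound, so 4 is optimal.

4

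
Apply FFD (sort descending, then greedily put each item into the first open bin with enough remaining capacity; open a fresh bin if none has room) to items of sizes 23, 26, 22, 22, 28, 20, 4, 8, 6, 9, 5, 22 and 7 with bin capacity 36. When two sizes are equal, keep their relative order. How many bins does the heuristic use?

7

Sorted descending: 28, 26, 23, 22, 22, 22, 20, 9, 8, 7, 6, 5, 4.
  28 → bin 1 (new)  [load 28/36]
  26 → bin 2 (new)  [load 26/36]
  23 → bin 3 (new)  [load 23/36]
  22 → bin 4 (new)  [load 22/36]
  22 → bin 5 (new)  [load 22/36]
  22 → bin 6 (new)  [load 22/36]
  20 → bin 7 (new)  [load 20/36]
  9 → bin 2  [load 35/36]
  8 → bin 1  [load 36/36]
  7 → bin 3  [load 30/36]
  6 → bin 3  [load 36/36]
  5 → bin 4  [load 27/36]
  4 → bin 4  [load 31/36]
7 bins opened.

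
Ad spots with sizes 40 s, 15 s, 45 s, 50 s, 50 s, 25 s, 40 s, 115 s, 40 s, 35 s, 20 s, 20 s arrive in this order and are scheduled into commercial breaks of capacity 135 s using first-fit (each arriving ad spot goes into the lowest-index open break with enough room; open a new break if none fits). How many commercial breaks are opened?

4

  40 → break 1 (new)  [load 40/135]
  15 → break 1  [load 55/135]
  45 → break 1  [load 100/135]
  50 → break 2 (new)  [load 50/135]
  50 → break 2  [load 100/135]
  25 → break 1  [load 125/135]
  40 → break 3 (new)  [load 40/135]
  115 → break 4 (new)  [load 115/135]
  40 → break 3  [load 80/135]
  35 → break 2  [load 135/135]
  20 → break 3  [load 100/135]
  20 → break 3  [load 120/135]
4 commercial breaks opened.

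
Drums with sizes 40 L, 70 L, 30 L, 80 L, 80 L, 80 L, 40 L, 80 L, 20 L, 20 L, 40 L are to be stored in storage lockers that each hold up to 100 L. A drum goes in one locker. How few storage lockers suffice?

7

Total = 80 + 80 + 80 + 80 + 70 + 40 + 40 + 40 + 30 + 20 + 20 = 580 L.
Lower bound: ⌈580/100⌉ = 6 storage lockers.
A packing using 7 storage lockers:
  locker 1: 80 + 20 = 100
  locker 2: 80 + 20 = 100
  locker 3: 80 = 80
  locker 4: 80 = 80
  locker 5: 70 + 30 = 100
  locker 6: 40 + 40 = 80
  locker 7: 40 = 40
No arrangement into 6 storage lockers stays within capacity, so 7 is optimal.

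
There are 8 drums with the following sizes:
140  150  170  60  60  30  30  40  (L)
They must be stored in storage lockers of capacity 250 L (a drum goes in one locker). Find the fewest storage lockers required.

3

Total = 170 + 150 + 140 + 60 + 60 + 40 + 30 + 30 = 680 L.
Lower bound: ⌈680/250⌉ = 3 storage lockers.
A packing using 3 storage lockers:
  locker 1: 170 + 60 = 230
  locker 2: 150 + 60 + 40 = 250
  locker 3: 140 + 30 + 30 = 200
This matches the lower bound, so 3 is optimal.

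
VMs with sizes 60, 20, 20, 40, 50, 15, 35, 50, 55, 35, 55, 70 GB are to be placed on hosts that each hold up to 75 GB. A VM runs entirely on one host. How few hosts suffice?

8

Total = 70 + 60 + 55 + 55 + 50 + 50 + 40 + 35 + 35 + 20 + 20 + 15 = 505 GB.
Lower bound: ⌈505/75⌉ = 7 hosts.
A packing using 8 hosts:
  host 1: 70 = 70
  host 2: 60 + 15 = 75
  host 3: 55 + 20 = 75
  host 4: 55 + 20 = 75
  host 5: 50 = 50
  host 6: 50 = 50
  host 7: 40 + 35 = 75
  host 8: 35 = 35
No arrangement into 7 hosts stays within capacity, so 8 is optimal.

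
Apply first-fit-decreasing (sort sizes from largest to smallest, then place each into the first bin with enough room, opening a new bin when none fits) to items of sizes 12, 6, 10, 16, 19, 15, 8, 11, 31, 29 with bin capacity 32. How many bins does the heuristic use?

Sorted descending: 31, 29, 19, 16, 15, 12, 11, 10, 8, 6.
  31 → bin 1 (new)  [load 31/32]
  29 → bin 2 (new)  [load 29/32]
  19 → bin 3 (new)  [load 19/32]
  16 → bin 4 (new)  [load 16/32]
  15 → bin 4  [load 31/32]
  12 → bin 3  [load 31/32]
  11 → bin 5 (new)  [load 11/32]
  10 → bin 5  [load 21/32]
  8 → bin 5  [load 29/32]
  6 → bin 6 (new)  [load 6/32]
6 bins opened.

6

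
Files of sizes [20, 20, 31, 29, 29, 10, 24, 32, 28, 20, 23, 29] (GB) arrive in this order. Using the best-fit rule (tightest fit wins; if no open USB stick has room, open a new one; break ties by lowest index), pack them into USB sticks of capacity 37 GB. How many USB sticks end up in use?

  20 → USB stick 1 (new)  [load 20/37]
  20 → USB stick 2 (new)  [load 20/37]
  31 → USB stick 3 (new)  [load 31/37]
  29 → USB stick 4 (new)  [load 29/37]
  29 → USB stick 5 (new)  [load 29/37]
  10 → USB stick 1  [load 30/37]
  24 → USB stick 6 (new)  [load 24/37]
  32 → USB stick 7 (new)  [load 32/37]
  28 → USB stick 8 (new)  [load 28/37]
  20 → USB stick 9 (new)  [load 20/37]
  23 → USB stick 10 (new)  [load 23/37]
  29 → USB stick 11 (new)  [load 29/37]
11 USB sticks opened.

11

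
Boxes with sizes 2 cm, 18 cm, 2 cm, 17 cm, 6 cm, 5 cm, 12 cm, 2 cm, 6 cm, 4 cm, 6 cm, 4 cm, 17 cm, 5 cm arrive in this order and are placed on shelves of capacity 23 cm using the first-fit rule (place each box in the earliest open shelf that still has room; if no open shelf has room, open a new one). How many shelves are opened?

5

  2 → shelf 1 (new)  [load 2/23]
  18 → shelf 1  [load 20/23]
  2 → shelf 1  [load 22/23]
  17 → shelf 2 (new)  [load 17/23]
  6 → shelf 2  [load 23/23]
  5 → shelf 3 (new)  [load 5/23]
  12 → shelf 3  [load 17/23]
  2 → shelf 3  [load 19/23]
  6 → shelf 4 (new)  [load 6/23]
  4 → shelf 3  [load 23/23]
  6 → shelf 4  [load 12/23]
  4 → shelf 4  [load 16/23]
  17 → shelf 5 (new)  [load 17/23]
  5 → shelf 4  [load 21/23]
5 shelves opened.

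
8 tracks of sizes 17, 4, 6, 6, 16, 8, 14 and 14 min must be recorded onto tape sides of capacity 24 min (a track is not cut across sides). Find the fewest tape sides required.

Total = 17 + 16 + 14 + 14 + 8 + 6 + 6 + 4 = 85 min.
Lower bound: ⌈85/24⌉ = 4 tape sides.
A packing using 4 tape sides:
  side 1: 17 + 6 = 23
  side 2: 16 + 8 = 24
  side 3: 14 + 6 + 4 = 24
  side 4: 14 = 14
This matches the lower bound, so 4 is optimal.

4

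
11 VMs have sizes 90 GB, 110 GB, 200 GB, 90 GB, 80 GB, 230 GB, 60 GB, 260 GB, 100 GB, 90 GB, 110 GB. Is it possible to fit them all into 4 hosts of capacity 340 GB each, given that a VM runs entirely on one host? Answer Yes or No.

No

Total = 1420 GB; ⌈1420/340⌉ = 5.
At least 5 hosts are required, but only 4 are allowed.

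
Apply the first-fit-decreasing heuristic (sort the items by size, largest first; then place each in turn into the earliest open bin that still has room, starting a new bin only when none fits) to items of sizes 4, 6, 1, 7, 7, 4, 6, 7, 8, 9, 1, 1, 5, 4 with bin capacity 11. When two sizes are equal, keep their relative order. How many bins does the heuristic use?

Sorted descending: 9, 8, 7, 7, 7, 6, 6, 5, 4, 4, 4, 1, 1, 1.
  9 → bin 1 (new)  [load 9/11]
  8 → bin 2 (new)  [load 8/11]
  7 → bin 3 (new)  [load 7/11]
  7 → bin 4 (new)  [load 7/11]
  7 → bin 5 (new)  [load 7/11]
  6 → bin 6 (new)  [load 6/11]
  6 → bin 7 (new)  [load 6/11]
  5 → bin 6  [load 11/11]
  4 → bin 3  [load 11/11]
  4 → bin 4  [load 11/11]
  4 → bin 5  [load 11/11]
  1 → bin 1  [load 10/11]
  1 → bin 1  [load 11/11]
  1 → bin 2  [load 9/11]
7 bins opened.

7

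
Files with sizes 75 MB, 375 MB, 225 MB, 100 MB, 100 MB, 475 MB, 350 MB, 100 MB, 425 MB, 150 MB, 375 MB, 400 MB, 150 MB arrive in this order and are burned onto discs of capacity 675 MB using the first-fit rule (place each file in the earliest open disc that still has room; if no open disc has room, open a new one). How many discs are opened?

  75 → disc 1 (new)  [load 75/675]
  375 → disc 1  [load 450/675]
  225 → disc 1  [load 675/675]
  100 → disc 2 (new)  [load 100/675]
  100 → disc 2  [load 200/675]
  475 → disc 2  [load 675/675]
  350 → disc 3 (new)  [load 350/675]
  100 → disc 3  [load 450/675]
  425 → disc 4 (new)  [load 425/675]
  150 → disc 3  [load 600/675]
  375 → disc 5 (new)  [load 375/675]
  400 → disc 6 (new)  [load 400/675]
  150 → disc 4  [load 575/675]
6 discs opened.

6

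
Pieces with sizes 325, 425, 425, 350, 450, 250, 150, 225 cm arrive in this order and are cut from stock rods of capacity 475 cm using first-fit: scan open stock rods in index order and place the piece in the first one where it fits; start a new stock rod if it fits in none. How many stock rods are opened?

  325 → stock rod 1 (new)  [load 325/475]
  425 → stock rod 2 (new)  [load 425/475]
  425 → stock rod 3 (new)  [load 425/475]
  350 → stock rod 4 (new)  [load 350/475]
  450 → stock rod 5 (new)  [load 450/475]
  250 → stock rod 6 (new)  [load 250/475]
  150 → stock rod 1  [load 475/475]
  225 → stock rod 6  [load 475/475]
6 stock rods opened.

6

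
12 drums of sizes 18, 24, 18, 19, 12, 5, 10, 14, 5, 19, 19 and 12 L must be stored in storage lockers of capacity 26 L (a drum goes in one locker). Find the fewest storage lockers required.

8

Total = 24 + 19 + 19 + 19 + 18 + 18 + 14 + 12 + 12 + 10 + 5 + 5 = 175 L.
Lower bound: ⌈175/26⌉ = 7 storage lockers.
A packing using 8 storage lockers:
  locker 1: 24 = 24
  locker 2: 19 + 5 = 24
  locker 3: 19 + 5 = 24
  locker 4: 19 = 19
  locker 5: 18 = 18
  locker 6: 18 = 18
  locker 7: 14 + 12 = 26
  locker 8: 12 + 10 = 22
No arrangement into 7 storage lockers stays within capacity, so 8 is optimal.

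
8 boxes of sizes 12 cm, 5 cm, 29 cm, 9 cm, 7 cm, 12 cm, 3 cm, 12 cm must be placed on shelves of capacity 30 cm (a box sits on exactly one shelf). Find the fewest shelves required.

4

Total = 29 + 12 + 12 + 12 + 9 + 7 + 5 + 3 = 89 cm.
Lower bound: ⌈89/30⌉ = 3 shelves.
A packing using 4 shelves:
  shelf 1: 29 = 29
  shelf 2: 12 + 12 + 5 = 29
  shelf 3: 12 + 9 + 7 = 28
  shelf 4: 3 = 3
No arrangement into 3 shelves stays within capacity, so 4 is optimal.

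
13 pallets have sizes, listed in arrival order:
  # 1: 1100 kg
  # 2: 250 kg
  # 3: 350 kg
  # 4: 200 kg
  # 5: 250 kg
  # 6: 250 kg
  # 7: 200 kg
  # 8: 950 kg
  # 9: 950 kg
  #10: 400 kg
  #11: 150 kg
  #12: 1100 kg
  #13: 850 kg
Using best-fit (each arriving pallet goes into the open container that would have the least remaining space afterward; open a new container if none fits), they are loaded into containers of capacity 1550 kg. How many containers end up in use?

  1100 → container 1 (new)  [load 1100/1550]
  250 → container 1  [load 1350/1550]
  350 → container 2 (new)  [load 350/1550]
  200 → container 1  [load 1550/1550]
  250 → container 2  [load 600/1550]
  250 → container 2  [load 850/1550]
  200 → container 2  [load 1050/1550]
  950 → container 3 (new)  [load 950/1550]
  950 → container 4 (new)  [load 950/1550]
  400 → container 2  [load 1450/1550]
  150 → container 3  [load 1100/1550]
  1100 → container 5 (new)  [load 1100/1550]
  850 → container 6 (new)  [load 850/1550]
6 containers opened.

6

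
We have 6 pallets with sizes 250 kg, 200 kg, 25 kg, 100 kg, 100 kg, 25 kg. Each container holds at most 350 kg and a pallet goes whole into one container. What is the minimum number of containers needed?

Total = 250 + 200 + 100 + 100 + 25 + 25 = 700 kg.
Lower bound: ⌈700/350⌉ = 2 containers.
A packing using 2 containers:
  container 1: 250 + 100 = 350
  container 2: 200 + 100 + 25 + 25 = 350
This matches the lower bound, so 2 is optimal.

2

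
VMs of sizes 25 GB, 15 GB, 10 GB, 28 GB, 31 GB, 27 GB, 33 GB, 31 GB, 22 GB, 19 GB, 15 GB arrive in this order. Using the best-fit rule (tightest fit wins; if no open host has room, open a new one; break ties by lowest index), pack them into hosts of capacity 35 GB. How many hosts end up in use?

9

  25 → host 1 (new)  [load 25/35]
  15 → host 2 (new)  [load 15/35]
  10 → host 1  [load 35/35]
  28 → host 3 (new)  [load 28/35]
  31 → host 4 (new)  [load 31/35]
  27 → host 5 (new)  [load 27/35]
  33 → host 6 (new)  [load 33/35]
  31 → host 7 (new)  [load 31/35]
  22 → host 8 (new)  [load 22/35]
  19 → host 2  [load 34/35]
  15 → host 9 (new)  [load 15/35]
9 hosts opened.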